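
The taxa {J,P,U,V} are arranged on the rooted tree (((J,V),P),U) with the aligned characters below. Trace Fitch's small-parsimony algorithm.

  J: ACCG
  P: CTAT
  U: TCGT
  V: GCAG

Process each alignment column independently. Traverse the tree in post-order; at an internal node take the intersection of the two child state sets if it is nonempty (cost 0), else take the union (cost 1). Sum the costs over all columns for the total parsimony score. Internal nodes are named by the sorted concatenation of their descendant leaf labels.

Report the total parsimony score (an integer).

site 0, node JV: J={A} ∪ V={G} → {A,G} (+1)
site 0, node JPV: JV={A,G} ∪ P={C} → {A,C,G} (+1)
site 0, node JPUV: JPV={A,C,G} ∪ U={T} → {A,C,G,T} (+1)
site 1, node JV: J={C} ∩ V={C} → {C} (+0)
site 1, node JPV: JV={C} ∪ P={T} → {C,T} (+1)
site 1, node JPUV: JPV={C,T} ∩ U={C} → {C} (+0)
site 2, node JV: J={C} ∪ V={A} → {A,C} (+1)
site 2, node JPV: JV={A,C} ∩ P={A} → {A} (+0)
site 2, node JPUV: JPV={A} ∪ U={G} → {A,G} (+1)
site 3, node JV: J={G} ∩ V={G} → {G} (+0)
site 3, node JPV: JV={G} ∪ P={T} → {G,T} (+1)
site 3, node JPUV: JPV={G,T} ∩ U={T} → {T} (+0)
per-site changes: [3, 1, 2, 1]; total = 7

7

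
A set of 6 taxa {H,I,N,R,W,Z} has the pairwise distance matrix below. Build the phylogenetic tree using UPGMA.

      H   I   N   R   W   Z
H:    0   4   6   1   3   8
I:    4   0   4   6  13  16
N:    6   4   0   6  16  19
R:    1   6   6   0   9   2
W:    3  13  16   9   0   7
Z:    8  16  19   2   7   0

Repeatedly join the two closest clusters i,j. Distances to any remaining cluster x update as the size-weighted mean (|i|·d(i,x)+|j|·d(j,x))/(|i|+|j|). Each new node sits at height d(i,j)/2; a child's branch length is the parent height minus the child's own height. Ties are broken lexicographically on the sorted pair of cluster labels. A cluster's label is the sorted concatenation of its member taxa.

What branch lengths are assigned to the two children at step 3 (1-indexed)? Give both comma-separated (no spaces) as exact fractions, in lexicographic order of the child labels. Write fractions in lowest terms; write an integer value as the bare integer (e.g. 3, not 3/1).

iteration 1: select H,R (d=1); attach at lengths (1/2, 1/2); label the merged cluster HR
  updated: d(HR,I)=5, d(HR,N)=6, d(HR,W)=6, d(HR,Z)=5
iteration 2: select I,N (d=4); attach at lengths (2, 2); label the merged cluster IN
  updated: d(HR,IN)=11/2, d(IN,W)=29/2, d(IN,Z)=35/2
iteration 3: select HR,Z (d=5); attach at lengths (2, 5/2); label the merged cluster HRZ
  updated: d(HRZ,IN)=19/2, d(HRZ,W)=19/3
iteration 4: select HRZ,W (d=19/3); attach at lengths (2/3, 19/6); label the merged cluster HRWZ
  updated: d(HRWZ,IN)=43/4
iteration 5: select HRWZ,IN (d=43/4); attach at lengths (53/24, 27/8); label the merged cluster HINRWZ
final tree: ((((H:1/2,R:1/2):2,Z:5/2):2/3,W:19/6):53/24,(I:2,N:2):27/8)
total length: 227/12

2,5/2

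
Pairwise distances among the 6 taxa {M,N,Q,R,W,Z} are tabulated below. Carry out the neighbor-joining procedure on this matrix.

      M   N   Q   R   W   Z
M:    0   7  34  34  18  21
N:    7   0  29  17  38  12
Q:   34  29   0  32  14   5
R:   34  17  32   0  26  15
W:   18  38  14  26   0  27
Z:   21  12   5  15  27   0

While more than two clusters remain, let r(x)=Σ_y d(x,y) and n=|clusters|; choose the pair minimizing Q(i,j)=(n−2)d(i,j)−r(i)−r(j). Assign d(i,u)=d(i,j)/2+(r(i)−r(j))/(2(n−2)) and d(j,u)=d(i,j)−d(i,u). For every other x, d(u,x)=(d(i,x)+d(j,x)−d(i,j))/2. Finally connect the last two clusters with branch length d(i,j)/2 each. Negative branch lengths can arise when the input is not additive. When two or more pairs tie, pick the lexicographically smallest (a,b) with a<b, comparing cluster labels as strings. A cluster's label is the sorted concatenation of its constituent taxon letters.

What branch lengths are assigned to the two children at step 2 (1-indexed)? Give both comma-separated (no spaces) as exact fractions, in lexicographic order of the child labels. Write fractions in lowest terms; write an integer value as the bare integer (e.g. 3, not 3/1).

1. join M+N (d=7, Q=-189) ⇒ MN; edges |M|=39/8, |N|=17/8
  updated: d(MN,Q)=28, d(MN,R)=22, d(MN,W)=49/2, d(MN,Z)=13
2. join Q+W (d=14, Q=-257/2) ⇒ QW; edges |Q|=59/12, |W|=109/12
  updated: d(MN,QW)=77/4, d(QW,R)=22, d(QW,Z)=9
3. join MN+R (d=22, Q=-277/4) ⇒ MNR; edges |MN|=157/16, |R|=195/16
  updated: d(MNR,QW)=77/8, d(MNR,Z)=3
4. join MNR+QW (d=77/8, Q=-173/8) ⇒ MNQRW; edges |MNR|=29/16, |QW|=125/16
  updated: d(MNQRW,Z)=19/16
5. join MNQRW+Z (d=19/16) ⇒ MNQRWZ; edges |MNQRW|=19/32, |Z|=19/32
final tree: ((((M:39/8,N:17/8):157/16,R:195/16):29/16,(Q:59/12,W:109/12):125/16):19/32,Z:19/32)
total length: 861/16

59/12,109/12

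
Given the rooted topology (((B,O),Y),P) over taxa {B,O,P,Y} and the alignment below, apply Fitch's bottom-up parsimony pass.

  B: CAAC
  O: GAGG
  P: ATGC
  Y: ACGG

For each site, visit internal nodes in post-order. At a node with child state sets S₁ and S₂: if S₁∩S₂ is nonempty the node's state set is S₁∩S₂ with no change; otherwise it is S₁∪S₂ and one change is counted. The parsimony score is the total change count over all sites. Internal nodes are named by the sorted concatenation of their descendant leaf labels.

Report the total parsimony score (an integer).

BO@0: {C} ∪ {G} = {C,G} (union, +1)
BOY@0: {C,G} ∪ {A} = {A,C,G} (union, +1)
BOPY@0: {A,C,G} ∩ {A} = {A} (intersection, +0)
BO@1: {A} ∩ {A} = {A} (intersection, +0)
BOY@1: {A} ∪ {C} = {A,C} (union, +1)
BOPY@1: {A,C} ∪ {T} = {A,C,T} (union, +1)
BO@2: {A} ∪ {G} = {A,G} (union, +1)
BOY@2: {A,G} ∩ {G} = {G} (intersection, +0)
BOPY@2: {G} ∩ {G} = {G} (intersection, +0)
BO@3: {C} ∪ {G} = {C,G} (union, +1)
BOY@3: {C,G} ∩ {G} = {G} (intersection, +0)
BOPY@3: {G} ∪ {C} = {C,G} (union, +1)
per-site changes: [2, 2, 1, 2]; total = 7

7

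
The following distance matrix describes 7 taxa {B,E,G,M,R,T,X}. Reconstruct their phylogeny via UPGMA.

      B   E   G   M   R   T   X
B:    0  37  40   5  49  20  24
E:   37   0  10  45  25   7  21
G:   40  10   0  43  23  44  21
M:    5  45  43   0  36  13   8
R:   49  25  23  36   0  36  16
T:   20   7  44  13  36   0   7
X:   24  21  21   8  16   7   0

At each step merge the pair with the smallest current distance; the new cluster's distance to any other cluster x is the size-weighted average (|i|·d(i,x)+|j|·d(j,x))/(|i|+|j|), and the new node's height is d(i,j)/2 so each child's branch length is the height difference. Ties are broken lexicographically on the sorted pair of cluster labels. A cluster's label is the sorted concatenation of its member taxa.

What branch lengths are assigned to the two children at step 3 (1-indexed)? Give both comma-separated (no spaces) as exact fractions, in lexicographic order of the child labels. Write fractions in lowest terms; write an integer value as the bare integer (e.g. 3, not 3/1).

7/2,7

iteration 1: select B,M (d=5); attach at lengths (5/2, 5/2); label the merged cluster BM
  updated: d(BM,E)=41, d(BM,G)=83/2, d(BM,R)=85/2, d(BM,T)=33/2, d(BM,X)=16
iteration 2: select E,T (d=7); attach at lengths (7/2, 7/2); label the merged cluster ET
  updated: d(BM,ET)=115/4, d(ET,G)=27, d(ET,R)=61/2, d(ET,X)=14
iteration 3: select ET,X (d=14); attach at lengths (7/2, 7); label the merged cluster ETX
  updated: d(BM,ETX)=49/2, d(ETX,G)=25, d(ETX,R)=77/3
iteration 4: select G,R (d=23); attach at lengths (23/2, 23/2); label the merged cluster GR
  updated: d(BM,GR)=42, d(ETX,GR)=76/3
iteration 5: select BM,ETX (d=49/2); attach at lengths (39/4, 21/4); label the merged cluster BEMTX
  updated: d(BEMTX,GR)=32
iteration 6: select BEMTX,GR (d=32); attach at lengths (15/4, 9/2); label the merged cluster BEGMRTX
final tree: (((B:5/2,M:5/2):39/4,((E:7/2,T:7/2):7/2,X:7):21/4):15/4,(G:23/2,R:23/2):9/2)
total length: 275/4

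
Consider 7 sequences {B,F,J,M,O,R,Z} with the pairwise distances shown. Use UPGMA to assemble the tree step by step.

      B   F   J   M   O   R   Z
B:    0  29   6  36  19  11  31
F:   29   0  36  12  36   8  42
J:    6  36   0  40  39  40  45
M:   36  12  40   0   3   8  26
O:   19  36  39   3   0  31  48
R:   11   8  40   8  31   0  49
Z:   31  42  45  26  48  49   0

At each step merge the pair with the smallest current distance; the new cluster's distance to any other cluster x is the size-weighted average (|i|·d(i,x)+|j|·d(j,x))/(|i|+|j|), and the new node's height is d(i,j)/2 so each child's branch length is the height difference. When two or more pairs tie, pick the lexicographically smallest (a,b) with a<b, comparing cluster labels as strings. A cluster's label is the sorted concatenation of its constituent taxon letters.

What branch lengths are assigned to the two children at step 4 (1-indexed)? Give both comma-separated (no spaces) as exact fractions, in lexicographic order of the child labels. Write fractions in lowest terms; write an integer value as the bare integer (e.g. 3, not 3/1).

1. join M+O (d=3) ⇒ MO; edges |M|=3/2, |O|=3/2
  updated: d(B,MO)=55/2, d(F,MO)=24, d(J,MO)=79/2, d(MO,R)=39/2, d(MO,Z)=37
2. join B+J (d=6) ⇒ BJ; edges |B|=3, |J|=3
  updated: d(BJ,F)=65/2, d(BJ,MO)=67/2, d(BJ,R)=51/2, d(BJ,Z)=38
3. join F+R (d=8) ⇒ FR; edges |F|=4, |R|=4
  updated: d(BJ,FR)=29, d(FR,MO)=87/4, d(FR,Z)=91/2
4. join FR+MO (d=87/4) ⇒ FMOR; edges |FR|=55/8, |MO|=75/8
  updated: d(BJ,FMOR)=125/4, d(FMOR,Z)=165/4
5. join BJ+FMOR (d=125/4) ⇒ BFJMOR; edges |BJ|=101/8, |FMOR|=19/4
  updated: d(BFJMOR,Z)=241/6
6. join BFJMOR+Z (d=241/6) ⇒ BFJMORZ; edges |BFJMOR|=107/24, |Z|=241/12
final tree: (((B:3,J:3):101/8,((F:4,R:4):55/8,(M:3/2,O:3/2):75/8):19/4):107/24,Z:241/12)
total length: 451/6

55/8,75/8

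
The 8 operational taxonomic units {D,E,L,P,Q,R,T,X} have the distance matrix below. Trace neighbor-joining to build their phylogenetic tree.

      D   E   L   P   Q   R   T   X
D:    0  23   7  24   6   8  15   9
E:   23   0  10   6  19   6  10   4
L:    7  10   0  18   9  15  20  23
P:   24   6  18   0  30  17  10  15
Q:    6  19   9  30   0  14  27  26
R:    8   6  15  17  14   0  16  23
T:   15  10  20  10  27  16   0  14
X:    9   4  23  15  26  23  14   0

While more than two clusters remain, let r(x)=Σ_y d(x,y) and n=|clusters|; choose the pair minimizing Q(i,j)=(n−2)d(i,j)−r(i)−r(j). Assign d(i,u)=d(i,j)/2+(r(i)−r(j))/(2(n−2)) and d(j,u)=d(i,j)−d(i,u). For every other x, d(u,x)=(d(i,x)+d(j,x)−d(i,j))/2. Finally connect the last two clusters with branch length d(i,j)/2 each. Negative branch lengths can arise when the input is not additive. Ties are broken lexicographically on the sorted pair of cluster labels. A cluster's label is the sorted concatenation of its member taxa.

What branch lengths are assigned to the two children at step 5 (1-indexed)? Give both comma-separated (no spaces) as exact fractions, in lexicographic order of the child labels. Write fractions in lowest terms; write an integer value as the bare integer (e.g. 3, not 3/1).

175/32,71/32

step 1: merge (D,Q) at d=6, Q=-187; branch lengths D→-1/4, Q→25/4; new cluster DQ
  updated: d(DQ,E)=18, d(DQ,L)=5, d(DQ,P)=24, d(DQ,R)=8, d(DQ,T)=18, d(DQ,X)=29/2
step 2: merge (DQ,L) at d=5, Q=-307/2; branch lengths DQ→43/20, L→57/20; new cluster DLQ
  updated: d(DLQ,E)=23/2, d(DLQ,P)=37/2, d(DLQ,R)=9, d(DLQ,T)=33/2, d(DLQ,X)=65/4
step 3: merge (DLQ,R) at d=9, Q=-427/4; branch lengths DLQ→147/32, R→141/32; new cluster DLQR
  updated: d(DLQR,E)=17/4, d(DLQR,P)=53/4, d(DLQR,T)=47/4, d(DLQR,X)=121/8
step 4: merge (E,X) at d=4, Q=-483/8; branch lengths E→-95/48, X→287/48; new cluster EX
  updated: d(DLQR,EX)=123/16, d(EX,P)=17/2, d(EX,T)=10
step 5: merge (DLQR,EX) at d=123/16, Q=-87/2; branch lengths DLQR→175/32, EX→71/32; new cluster DELQRX
  updated: d(DELQRX,P)=225/32, d(DELQRX,T)=225/32
step 6: merge (DELQRX,P) at d=225/32, Q=-385/16; branch lengths DELQRX→65/32, P→5; new cluster DELPQRX
  updated: d(DELPQRX,T)=5
step 7: merge (DELPQRX,T) at d=5; branch lengths DELPQRX→5/2, T→5/2; new cluster DELPQRTX
final tree: ((((((D:-1/4,Q:25/4):43/20,L:57/20):147/32,R:141/32):175/32,(E:-95/48,X:287/48):71/32):65/32,P:5):5/2,T:5/2)
total length: 1399/32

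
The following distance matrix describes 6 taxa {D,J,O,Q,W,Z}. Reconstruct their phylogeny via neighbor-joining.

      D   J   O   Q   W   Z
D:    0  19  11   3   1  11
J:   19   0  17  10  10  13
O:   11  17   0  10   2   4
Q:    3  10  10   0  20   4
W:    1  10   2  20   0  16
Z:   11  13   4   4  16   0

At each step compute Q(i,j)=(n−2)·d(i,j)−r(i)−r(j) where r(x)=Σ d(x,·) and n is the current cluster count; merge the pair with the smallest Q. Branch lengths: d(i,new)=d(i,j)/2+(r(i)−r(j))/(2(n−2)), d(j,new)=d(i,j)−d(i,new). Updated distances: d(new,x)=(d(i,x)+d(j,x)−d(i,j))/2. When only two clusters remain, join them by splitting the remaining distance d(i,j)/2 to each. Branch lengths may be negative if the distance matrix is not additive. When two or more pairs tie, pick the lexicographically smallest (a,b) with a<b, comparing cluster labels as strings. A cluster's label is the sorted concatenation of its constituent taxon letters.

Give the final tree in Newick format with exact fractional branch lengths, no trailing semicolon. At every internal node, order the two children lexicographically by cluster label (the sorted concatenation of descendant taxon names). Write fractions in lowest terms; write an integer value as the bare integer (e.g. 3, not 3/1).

(((((D:0,W:1):25/6,O:11/6):7/2,Z:2):3/2,J:17/2):3/4,Q:3/4)

step 1: merge (D,W) at d=1, Q=-90; branch lengths D→0, W→1; new cluster DW
  updated: d(DW,J)=14, d(DW,O)=6, d(DW,Q)=11, d(DW,Z)=13
step 2: merge (DW,O) at d=6, Q=-63; branch lengths DW→25/6, O→11/6; new cluster DOW
  updated: d(DOW,J)=25/2, d(DOW,Q)=15/2, d(DOW,Z)=11/2
step 3: merge (DOW,Z) at d=11/2, Q=-37; branch lengths DOW→7/2, Z→2; new cluster DOWZ
  updated: d(DOWZ,J)=10, d(DOWZ,Q)=3
step 4: merge (DOWZ,J) at d=10, Q=-23; branch lengths DOWZ→3/2, J→17/2; new cluster DJOWZ
  updated: d(DJOWZ,Q)=3/2
step 5: merge (DJOWZ,Q) at d=3/2; branch lengths DJOWZ→3/4, Q→3/4; new cluster DJOQWZ
final tree: (((((D:0,W:1):25/6,O:11/6):7/2,Z:2):3/2,J:17/2):3/4,Q:3/4)
total length: 24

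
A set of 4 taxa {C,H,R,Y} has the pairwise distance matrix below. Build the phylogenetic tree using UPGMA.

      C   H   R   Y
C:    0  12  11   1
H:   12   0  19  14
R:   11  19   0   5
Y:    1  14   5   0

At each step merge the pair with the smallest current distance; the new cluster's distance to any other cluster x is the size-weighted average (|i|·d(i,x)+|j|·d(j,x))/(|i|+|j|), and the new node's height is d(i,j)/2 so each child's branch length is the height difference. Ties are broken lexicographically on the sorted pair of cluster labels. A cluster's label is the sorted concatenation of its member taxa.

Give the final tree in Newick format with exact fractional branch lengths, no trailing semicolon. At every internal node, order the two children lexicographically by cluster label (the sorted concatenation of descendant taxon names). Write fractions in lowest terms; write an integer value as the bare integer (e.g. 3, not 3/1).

step 1: merge (C,Y) at d=1; branch lengths C→1/2, Y→1/2; new cluster CY
  updated: d(CY,H)=13, d(CY,R)=8
step 2: merge (CY,R) at d=8; branch lengths CY→7/2, R→4; new cluster CRY
  updated: d(CRY,H)=15
step 3: merge (CRY,H) at d=15; branch lengths CRY→7/2, H→15/2; new cluster CHRY
final tree: (((C:1/2,Y:1/2):7/2,R:4):7/2,H:15/2)
total length: 39/2

(((C:1/2,Y:1/2):7/2,R:4):7/2,H:15/2)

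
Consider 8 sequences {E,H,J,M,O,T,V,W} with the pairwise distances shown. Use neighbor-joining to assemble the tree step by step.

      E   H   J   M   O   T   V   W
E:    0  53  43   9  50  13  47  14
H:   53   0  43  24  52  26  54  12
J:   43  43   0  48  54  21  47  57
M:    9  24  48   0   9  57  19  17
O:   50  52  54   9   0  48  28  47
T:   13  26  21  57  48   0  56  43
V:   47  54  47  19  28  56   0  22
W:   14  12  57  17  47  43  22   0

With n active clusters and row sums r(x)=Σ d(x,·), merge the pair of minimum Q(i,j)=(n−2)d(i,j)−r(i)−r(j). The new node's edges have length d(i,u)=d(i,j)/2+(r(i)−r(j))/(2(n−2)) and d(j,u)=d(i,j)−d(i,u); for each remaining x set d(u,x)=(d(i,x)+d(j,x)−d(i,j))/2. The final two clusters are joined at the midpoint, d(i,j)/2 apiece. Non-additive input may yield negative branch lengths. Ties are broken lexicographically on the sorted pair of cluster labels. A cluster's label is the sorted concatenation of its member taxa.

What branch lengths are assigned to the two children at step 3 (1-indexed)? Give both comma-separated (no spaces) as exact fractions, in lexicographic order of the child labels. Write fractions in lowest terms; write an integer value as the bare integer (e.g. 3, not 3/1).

step 1: merge (J,T) at d=21, Q=-451; branch lengths J→175/12, T→77/12; new cluster JT
  updated: d(E,JT)=35/2, d(H,JT)=24, d(JT,M)=42, d(JT,O)=81/2, d(JT,V)=41, d(JT,W)=79/2
step 2: merge (H,W) at d=12, Q=-621/2; branch lengths H→51/4, W→-3/4; new cluster HW
  updated: d(E,HW)=55/2, d(HW,JT)=103/4, d(HW,M)=29/2, d(HW,O)=87/2, d(HW,V)=32
step 3: merge (E,JT) at d=35/2, Q=-991/4; branch lengths E→217/32, JT→343/32; new cluster EJT
  updated: d(EJT,HW)=143/8, d(EJT,M)=67/4, d(EJT,O)=73/2, d(EJT,V)=141/4
step 4: merge (EJT,HW) at d=143/8, Q=-1285/8; branch lengths EJT→139/16, HW→147/16; new cluster EHJTW
  updated: d(EHJTW,M)=107/16, d(EHJTW,O)=497/16, d(EHJTW,V)=395/16
step 5: merge (EHJTW,V) at d=395/16, Q=-339/4; branch lengths EHJTW→321/32, V→469/32; new cluster EHJTVW
  updated: d(EHJTVW,M)=1/2, d(EHJTVW,O)=275/16
step 6: merge (EHJTVW,M) at d=1/2, Q=-427/16; branch lengths EHJTVW→139/32, M→-123/32; new cluster EHJMTVW
  updated: d(EHJMTVW,O)=411/32
step 7: merge (EHJMTVW,O) at d=411/32; branch lengths EHJMTVW→411/64, O→411/64; new cluster EHJMOTVW
final tree: (((((E:217/32,(J:175/12,T:77/12):343/32):139/16,(H:51/4,W:-3/4):147/16):321/32,V:469/32):139/32,M:-123/32):411/64,O:411/64)
total length: 3405/32

217/32,343/32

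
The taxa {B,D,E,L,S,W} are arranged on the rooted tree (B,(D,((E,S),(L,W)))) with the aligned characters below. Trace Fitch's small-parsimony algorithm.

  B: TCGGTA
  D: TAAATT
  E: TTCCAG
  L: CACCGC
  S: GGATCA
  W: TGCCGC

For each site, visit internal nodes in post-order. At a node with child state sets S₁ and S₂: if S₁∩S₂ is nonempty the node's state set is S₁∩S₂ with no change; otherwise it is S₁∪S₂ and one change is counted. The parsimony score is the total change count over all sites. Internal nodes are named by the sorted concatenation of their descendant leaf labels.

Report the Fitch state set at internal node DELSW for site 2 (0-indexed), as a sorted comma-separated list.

A,C

site 0, node ES: E={T} ∪ S={G} → {G,T} (+1)
site 0, node LW: L={C} ∪ W={T} → {C,T} (+1)
site 0, node ELSW: ES={G,T} ∩ LW={C,T} → {T} (+0)
site 0, node DELSW: D={T} ∩ ELSW={T} → {T} (+0)
site 0, node BDELSW: B={T} ∩ DELSW={T} → {T} (+0)
site 1, node ES: E={T} ∪ S={G} → {G,T} (+1)
site 1, node LW: L={A} ∪ W={G} → {A,G} (+1)
site 1, node ELSW: ES={G,T} ∩ LW={A,G} → {G} (+0)
site 1, node DELSW: D={A} ∪ ELSW={G} → {A,G} (+1)
site 1, node BDELSW: B={C} ∪ DELSW={A,G} → {A,C,G} (+1)
site 2, node ES: E={C} ∪ S={A} → {A,C} (+1)
site 2, node LW: L={C} ∩ W={C} → {C} (+0)
site 2, node ELSW: ES={A,C} ∩ LW={C} → {C} (+0)
site 2, node DELSW: D={A} ∪ ELSW={C} → {A,C} (+1)
site 2, node BDELSW: B={G} ∪ DELSW={A,C} → {A,C,G} (+1)
site 3, node ES: E={C} ∪ S={T} → {C,T} (+1)
site 3, node LW: L={C} ∩ W={C} → {C} (+0)
site 3, node ELSW: ES={C,T} ∩ LW={C} → {C} (+0)
site 3, node DELSW: D={A} ∪ ELSW={C} → {A,C} (+1)
site 3, node BDELSW: B={G} ∪ DELSW={A,C} → {A,C,G} (+1)
site 4, node ES: E={A} ∪ S={C} → {A,C} (+1)
site 4, node LW: L={G} ∩ W={G} → {G} (+0)
site 4, node ELSW: ES={A,C} ∪ LW={G} → {A,C,G} (+1)
site 4, node DELSW: D={T} ∪ ELSW={A,C,G} → {A,C,G,T} (+1)
site 4, node BDELSW: B={T} ∩ DELSW={A,C,G,T} → {T} (+0)
site 5, node ES: E={G} ∪ S={A} → {A,G} (+1)
site 5, node LW: L={C} ∩ W={C} → {C} (+0)
site 5, node ELSW: ES={A,G} ∪ LW={C} → {A,C,G} (+1)
site 5, node DELSW: D={T} ∪ ELSW={A,C,G} → {A,C,G,T} (+1)
site 5, node BDELSW: B={A} ∩ DELSW={A,C,G,T} → {A} (+0)
per-site changes: [2, 4, 3, 3, 3, 3]; total = 18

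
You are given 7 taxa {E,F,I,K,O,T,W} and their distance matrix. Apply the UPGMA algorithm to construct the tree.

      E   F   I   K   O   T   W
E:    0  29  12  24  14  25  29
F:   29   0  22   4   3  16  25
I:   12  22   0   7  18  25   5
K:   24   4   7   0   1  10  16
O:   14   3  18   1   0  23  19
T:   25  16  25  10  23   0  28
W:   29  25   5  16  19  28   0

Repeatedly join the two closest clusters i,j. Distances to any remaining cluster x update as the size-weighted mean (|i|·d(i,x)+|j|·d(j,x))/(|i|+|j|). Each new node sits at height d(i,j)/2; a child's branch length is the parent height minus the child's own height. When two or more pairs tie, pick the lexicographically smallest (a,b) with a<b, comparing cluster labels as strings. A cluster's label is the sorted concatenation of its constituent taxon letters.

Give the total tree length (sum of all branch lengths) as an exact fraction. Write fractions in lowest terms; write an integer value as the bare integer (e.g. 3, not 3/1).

step 1: merge (K,O) at d=1; branch lengths K→1/2, O→1/2; new cluster KO
  updated: d(E,KO)=19, d(F,KO)=7/2, d(I,KO)=25/2, d(KO,T)=33/2, d(KO,W)=35/2
step 2: merge (F,KO) at d=7/2; branch lengths F→7/4, KO→5/4; new cluster FKO
  updated: d(E,FKO)=67/3, d(FKO,I)=47/3, d(FKO,T)=49/3, d(FKO,W)=20
step 3: merge (I,W) at d=5; branch lengths I→5/2, W→5/2; new cluster IW
  updated: d(E,IW)=41/2, d(FKO,IW)=107/6, d(IW,T)=53/2
step 4: merge (FKO,T) at d=49/3; branch lengths FKO→77/12, T→49/6; new cluster FKOT
  updated: d(E,FKOT)=23, d(FKOT,IW)=20
step 5: merge (FKOT,IW) at d=20; branch lengths FKOT→11/6, IW→15/2; new cluster FIKOTW
  updated: d(E,FIKOTW)=133/6
step 6: merge (E,FIKOTW) at d=133/6; branch lengths E→133/12, FIKOTW→13/12; new cluster EFIKOTW
final tree: (E:133/12,(((F:7/4,(K:1/2,O:1/2):5/4):77/12,T:49/6):11/6,(I:5/2,W:5/2):15/2):13/12)
total length: 541/12

541/12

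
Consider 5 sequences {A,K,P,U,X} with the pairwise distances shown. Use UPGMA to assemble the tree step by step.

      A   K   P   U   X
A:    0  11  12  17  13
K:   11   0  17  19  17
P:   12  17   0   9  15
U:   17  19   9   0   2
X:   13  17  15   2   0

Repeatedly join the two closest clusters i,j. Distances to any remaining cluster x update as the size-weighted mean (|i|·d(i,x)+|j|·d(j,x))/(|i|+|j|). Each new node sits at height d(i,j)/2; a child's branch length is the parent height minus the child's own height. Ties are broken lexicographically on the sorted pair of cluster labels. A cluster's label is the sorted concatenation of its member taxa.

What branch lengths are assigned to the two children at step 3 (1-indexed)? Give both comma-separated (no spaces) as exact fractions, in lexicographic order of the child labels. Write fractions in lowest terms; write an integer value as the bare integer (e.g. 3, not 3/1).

iteration 1: select U,X (d=2); attach at lengths (1, 1); label the merged cluster UX
  updated: d(A,UX)=15, d(K,UX)=18, d(P,UX)=12
iteration 2: select A,K (d=11); attach at lengths (11/2, 11/2); label the merged cluster AK
  updated: d(AK,P)=29/2, d(AK,UX)=33/2
iteration 3: select P,UX (d=12); attach at lengths (6, 5); label the merged cluster PUX
  updated: d(AK,PUX)=95/6
iteration 4: select AK,PUX (d=95/6); attach at lengths (29/12, 23/12); label the merged cluster AKPUX
final tree: ((A:11/2,K:11/2):29/12,(P:6,(U:1,X:1):5):23/12)
total length: 85/3

6,5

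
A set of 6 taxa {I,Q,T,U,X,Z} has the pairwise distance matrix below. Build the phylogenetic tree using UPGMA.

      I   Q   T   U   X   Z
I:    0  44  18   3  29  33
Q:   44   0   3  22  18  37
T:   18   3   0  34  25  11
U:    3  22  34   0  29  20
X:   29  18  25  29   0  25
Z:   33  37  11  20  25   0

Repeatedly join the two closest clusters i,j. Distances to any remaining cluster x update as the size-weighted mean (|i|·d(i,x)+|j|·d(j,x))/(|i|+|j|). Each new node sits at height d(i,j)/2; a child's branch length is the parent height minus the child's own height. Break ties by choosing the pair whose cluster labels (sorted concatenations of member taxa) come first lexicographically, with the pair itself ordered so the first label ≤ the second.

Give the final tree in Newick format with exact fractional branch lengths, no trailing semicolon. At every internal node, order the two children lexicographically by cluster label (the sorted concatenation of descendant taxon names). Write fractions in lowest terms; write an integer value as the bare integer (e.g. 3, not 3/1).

step 1: merge (I,U) at d=3; branch lengths I→3/2, U→3/2; new cluster IU
  updated: d(IU,Q)=33, d(IU,T)=26, d(IU,X)=29, d(IU,Z)=53/2
step 2: merge (Q,T) at d=3; branch lengths Q→3/2, T→3/2; new cluster QT
  updated: d(IU,QT)=59/2, d(QT,X)=43/2, d(QT,Z)=24
step 3: merge (QT,X) at d=43/2; branch lengths QT→37/4, X→43/4; new cluster QTX
  updated: d(IU,QTX)=88/3, d(QTX,Z)=73/3
step 4: merge (QTX,Z) at d=73/3; branch lengths QTX→17/12, Z→73/6; new cluster QTXZ
  updated: d(IU,QTXZ)=229/8
step 5: merge (IU,QTXZ) at d=229/8; branch lengths IU→205/16, QTXZ→103/48; new cluster IQTUXZ
final tree: ((I:3/2,U:3/2):205/16,(((Q:3/2,T:3/2):37/4,X:43/4):17/12,Z:73/6):103/48)
total length: 1309/24

((I:3/2,U:3/2):205/16,(((Q:3/2,T:3/2):37/4,X:43/4):17/12,Z:73/6):103/48)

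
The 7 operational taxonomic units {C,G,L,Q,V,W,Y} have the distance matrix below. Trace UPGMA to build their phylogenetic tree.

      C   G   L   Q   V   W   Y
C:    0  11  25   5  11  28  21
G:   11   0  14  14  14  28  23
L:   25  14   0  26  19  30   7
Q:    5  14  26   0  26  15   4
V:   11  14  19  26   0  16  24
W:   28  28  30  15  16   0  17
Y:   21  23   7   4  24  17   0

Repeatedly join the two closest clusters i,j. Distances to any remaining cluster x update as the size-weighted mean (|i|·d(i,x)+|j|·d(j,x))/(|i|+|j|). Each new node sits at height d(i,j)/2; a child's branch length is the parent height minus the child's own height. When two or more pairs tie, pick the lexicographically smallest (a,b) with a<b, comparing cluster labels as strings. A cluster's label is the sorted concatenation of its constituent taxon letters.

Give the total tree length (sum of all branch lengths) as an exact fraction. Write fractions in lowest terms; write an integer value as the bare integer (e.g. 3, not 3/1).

625/12

iteration 1: select Q,Y (d=4); attach at lengths (2, 2); label the merged cluster QY
  updated: d(C,QY)=13, d(G,QY)=37/2, d(L,QY)=33/2, d(QY,V)=25, d(QY,W)=16
iteration 2: select C,G (d=11); attach at lengths (11/2, 11/2); label the merged cluster CG
  updated: d(CG,L)=39/2, d(CG,QY)=63/4, d(CG,V)=25/2, d(CG,W)=28
iteration 3: select CG,V (d=25/2); attach at lengths (3/4, 25/4); label the merged cluster CGV
  updated: d(CGV,L)=58/3, d(CGV,QY)=113/6, d(CGV,W)=24
iteration 4: select QY,W (d=16); attach at lengths (6, 8); label the merged cluster QWY
  updated: d(CGV,QWY)=185/9, d(L,QWY)=21
iteration 5: select CGV,L (d=58/3); attach at lengths (41/12, 29/3); label the merged cluster CGLV
  updated: d(CGLV,QWY)=62/3
iteration 6: select CGLV,QWY (d=62/3); attach at lengths (2/3, 7/3); label the merged cluster CGLQVWY
final tree: ((((C:11/2,G:11/2):3/4,V:25/4):41/12,L:29/3):2/3,((Q:2,Y:2):6,W:8):7/3)
total length: 625/12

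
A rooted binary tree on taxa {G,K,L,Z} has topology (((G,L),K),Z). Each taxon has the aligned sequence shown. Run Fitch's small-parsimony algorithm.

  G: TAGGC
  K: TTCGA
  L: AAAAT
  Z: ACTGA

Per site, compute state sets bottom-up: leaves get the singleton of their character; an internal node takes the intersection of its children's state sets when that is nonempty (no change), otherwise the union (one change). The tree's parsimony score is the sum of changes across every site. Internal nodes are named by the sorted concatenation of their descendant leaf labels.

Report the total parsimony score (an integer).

[col 0] GL: children G:{T}, L:{A} ∪→ {A,T}; cost 1
[col 0] GKL: children GL:{A,T}, K:{T} ∩→ {T}; cost 0
[col 0] GKLZ: children GKL:{T}, Z:{A} ∪→ {A,T}; cost 1
[col 1] GL: children G:{A}, L:{A} ∩→ {A}; cost 0
[col 1] GKL: children GL:{A}, K:{T} ∪→ {A,T}; cost 1
[col 1] GKLZ: children GKL:{A,T}, Z:{C} ∪→ {A,C,T}; cost 1
[col 2] GL: children G:{G}, L:{A} ∪→ {A,G}; cost 1
[col 2] GKL: children GL:{A,G}, K:{C} ∪→ {A,C,G}; cost 1
[col 2] GKLZ: children GKL:{A,C,G}, Z:{T} ∪→ {A,C,G,T}; cost 1
[col 3] GL: children G:{G}, L:{A} ∪→ {A,G}; cost 1
[col 3] GKL: children GL:{A,G}, K:{G} ∩→ {G}; cost 0
[col 3] GKLZ: children GKL:{G}, Z:{G} ∩→ {G}; cost 0
[col 4] GL: children G:{C}, L:{T} ∪→ {C,T}; cost 1
[col 4] GKL: children GL:{C,T}, K:{A} ∪→ {A,C,T}; cost 1
[col 4] GKLZ: children GKL:{A,C,T}, Z:{A} ∩→ {A}; cost 0
per-site changes: [2, 2, 3, 1, 2]; total = 10

10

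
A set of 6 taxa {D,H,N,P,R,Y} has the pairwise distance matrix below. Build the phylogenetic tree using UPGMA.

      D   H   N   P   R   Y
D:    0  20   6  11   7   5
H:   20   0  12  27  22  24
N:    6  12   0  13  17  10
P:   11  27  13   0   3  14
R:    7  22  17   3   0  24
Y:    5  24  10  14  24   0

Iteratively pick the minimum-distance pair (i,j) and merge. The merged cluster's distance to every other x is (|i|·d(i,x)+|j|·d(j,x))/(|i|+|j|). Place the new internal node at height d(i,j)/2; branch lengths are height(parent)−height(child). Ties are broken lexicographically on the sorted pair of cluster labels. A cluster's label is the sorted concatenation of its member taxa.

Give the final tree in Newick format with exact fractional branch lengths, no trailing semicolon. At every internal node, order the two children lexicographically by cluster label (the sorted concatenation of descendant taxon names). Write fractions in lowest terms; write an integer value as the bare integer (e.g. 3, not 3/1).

((((D:5/2,Y:5/2):3/2,N:4):19/6,(P:3/2,R:3/2):17/3):10/3,H:21/2)

1. join P+R (d=3) ⇒ PR; edges |P|=3/2, |R|=3/2
  updated: d(D,PR)=9, d(H,PR)=49/2, d(N,PR)=15, d(PR,Y)=19
2. join D+Y (d=5) ⇒ DY; edges |D|=5/2, |Y|=5/2
  updated: d(DY,H)=22, d(DY,N)=8, d(DY,PR)=14
3. join DY+N (d=8) ⇒ DNY; edges |DY|=3/2, |N|=4
  updated: d(DNY,H)=56/3, d(DNY,PR)=43/3
4. join DNY+PR (d=43/3) ⇒ DNPRY; edges |DNY|=19/6, |PR|=17/3
  updated: d(DNPRY,H)=21
5. join DNPRY+H (d=21) ⇒ DHNPRY; edges |DNPRY|=10/3, |H|=21/2
final tree: ((((D:5/2,Y:5/2):3/2,N:4):19/6,(P:3/2,R:3/2):17/3):10/3,H:21/2)
total length: 217/6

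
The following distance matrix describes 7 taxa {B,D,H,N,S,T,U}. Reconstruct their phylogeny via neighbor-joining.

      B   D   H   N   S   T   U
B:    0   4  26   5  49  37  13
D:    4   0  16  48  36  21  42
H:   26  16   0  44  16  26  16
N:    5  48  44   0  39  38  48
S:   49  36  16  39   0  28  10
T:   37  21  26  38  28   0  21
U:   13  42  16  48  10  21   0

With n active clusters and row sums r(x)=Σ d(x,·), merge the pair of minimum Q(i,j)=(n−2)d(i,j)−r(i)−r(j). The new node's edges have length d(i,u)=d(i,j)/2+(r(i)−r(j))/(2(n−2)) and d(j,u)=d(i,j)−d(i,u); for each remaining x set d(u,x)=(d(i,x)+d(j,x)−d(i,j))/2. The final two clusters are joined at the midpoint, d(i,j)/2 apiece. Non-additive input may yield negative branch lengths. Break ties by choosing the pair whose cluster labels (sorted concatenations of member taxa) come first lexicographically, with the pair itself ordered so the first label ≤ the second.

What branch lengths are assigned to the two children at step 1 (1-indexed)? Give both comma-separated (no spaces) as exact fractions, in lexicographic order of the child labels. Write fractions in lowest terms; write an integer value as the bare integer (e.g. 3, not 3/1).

-63/10,113/10

1. join B+N (d=5, Q=-331) ⇒ BN; edges |B|=-63/10, |N|=113/10
  updated: d(BN,D)=47/2, d(BN,H)=65/2, d(BN,S)=83/2, d(BN,T)=35, d(BN,U)=28
2. join S+U (d=10, Q=-417/2) ⇒ SU; edges |S|=109/16, |U|=51/16
  updated: d(BN,SU)=119/4, d(D,SU)=34, d(H,SU)=11, d(SU,T)=39/2
3. join H+SU (d=11, Q=-587/4) ⇒ HSU; edges |H|=97/24, |SU|=167/24
  updated: d(BN,HSU)=205/8, d(D,HSU)=39/2, d(HSU,T)=69/4
4. join BN+D (d=47/2, Q=-809/8) ⇒ BDN; edges |BN|=537/32, |D|=215/32
  updated: d(BDN,HSU)=173/16, d(BDN,T)=65/4
5. join BDN+HSU (d=173/16, Q=-709/16) ⇒ BDHNSU; edges |BDN|=157/32, |HSU|=189/32
  updated: d(BDHNSU,T)=363/32
6. join BDHNSU+T (d=363/32) ⇒ BDHNSTU; edges |BDHNSU|=363/64, |T|=363/64
final tree: ((((B:-63/10,N:113/10):537/32,D:215/32):157/32,(H:97/24,(S:109/16,U:51/16):167/24):189/32):363/64,T:363/64)
total length: 2293/32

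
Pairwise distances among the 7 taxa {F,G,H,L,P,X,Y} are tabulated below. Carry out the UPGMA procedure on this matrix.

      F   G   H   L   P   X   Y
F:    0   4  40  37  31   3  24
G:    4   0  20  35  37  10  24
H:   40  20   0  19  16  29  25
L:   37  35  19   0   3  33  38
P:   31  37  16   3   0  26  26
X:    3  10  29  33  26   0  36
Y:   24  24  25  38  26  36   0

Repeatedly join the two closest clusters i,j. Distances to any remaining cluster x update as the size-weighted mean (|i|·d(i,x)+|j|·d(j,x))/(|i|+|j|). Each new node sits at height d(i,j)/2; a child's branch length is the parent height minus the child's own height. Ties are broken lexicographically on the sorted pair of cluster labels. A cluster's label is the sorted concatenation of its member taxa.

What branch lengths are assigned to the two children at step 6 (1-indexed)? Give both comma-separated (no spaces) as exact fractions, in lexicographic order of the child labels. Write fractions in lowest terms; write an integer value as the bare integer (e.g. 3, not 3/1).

41/24,167/24

step 1: merge (F,X) at d=3; branch lengths F→3/2, X→3/2; new cluster FX
  updated: d(FX,G)=7, d(FX,H)=69/2, d(FX,L)=35, d(FX,P)=57/2, d(FX,Y)=30
step 2: merge (L,P) at d=3; branch lengths L→3/2, P→3/2; new cluster LP
  updated: d(FX,LP)=127/4, d(G,LP)=36, d(H,LP)=35/2, d(LP,Y)=32
step 3: merge (FX,G) at d=7; branch lengths FX→2, G→7/2; new cluster FGX
  updated: d(FGX,H)=89/3, d(FGX,LP)=199/6, d(FGX,Y)=28
step 4: merge (H,LP) at d=35/2; branch lengths H→35/4, LP→29/4; new cluster HLP
  updated: d(FGX,HLP)=32, d(HLP,Y)=89/3
step 5: merge (FGX,Y) at d=28; branch lengths FGX→21/2, Y→14; new cluster FGXY
  updated: d(FGXY,HLP)=377/12
step 6: merge (FGXY,HLP) at d=377/12; branch lengths FGXY→41/24, HLP→167/24; new cluster FGHLPXY
final tree: ((((F:3/2,X:3/2):2,G:7/2):21/2,Y:14):41/24,(H:35/4,(L:3/2,P:3/2):29/4):167/24)
total length: 182/3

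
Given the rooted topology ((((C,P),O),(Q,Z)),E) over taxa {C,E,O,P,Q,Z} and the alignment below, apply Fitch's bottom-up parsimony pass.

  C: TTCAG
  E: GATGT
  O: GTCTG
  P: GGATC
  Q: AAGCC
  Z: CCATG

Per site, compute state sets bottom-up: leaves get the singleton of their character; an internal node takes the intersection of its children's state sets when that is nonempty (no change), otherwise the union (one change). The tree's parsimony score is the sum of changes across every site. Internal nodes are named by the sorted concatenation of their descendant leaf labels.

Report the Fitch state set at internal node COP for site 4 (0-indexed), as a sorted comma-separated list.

G

site 0, node CP: C={T} ∪ P={G} → {G,T} (+1)
site 0, node COP: CP={G,T} ∩ O={G} → {G} (+0)
site 0, node QZ: Q={A} ∪ Z={C} → {A,C} (+1)
site 0, node COPQZ: COP={G} ∪ QZ={A,C} → {A,C,G} (+1)
site 0, node CEOPQZ: COPQZ={A,C,G} ∩ E={G} → {G} (+0)
site 1, node CP: C={T} ∪ P={G} → {G,T} (+1)
site 1, node COP: CP={G,T} ∩ O={T} → {T} (+0)
site 1, node QZ: Q={A} ∪ Z={C} → {A,C} (+1)
site 1, node COPQZ: COP={T} ∪ QZ={A,C} → {A,C,T} (+1)
site 1, node CEOPQZ: COPQZ={A,C,T} ∩ E={A} → {A} (+0)
site 2, node CP: C={C} ∪ P={A} → {A,C} (+1)
site 2, node COP: CP={A,C} ∩ O={C} → {C} (+0)
site 2, node QZ: Q={G} ∪ Z={A} → {A,G} (+1)
site 2, node COPQZ: COP={C} ∪ QZ={A,G} → {A,C,G} (+1)
site 2, node CEOPQZ: COPQZ={A,C,G} ∪ E={T} → {A,C,G,T} (+1)
site 3, node CP: C={A} ∪ P={T} → {A,T} (+1)
site 3, node COP: CP={A,T} ∩ O={T} → {T} (+0)
site 3, node QZ: Q={C} ∪ Z={T} → {C,T} (+1)
site 3, node COPQZ: COP={T} ∩ QZ={C,T} → {T} (+0)
site 3, node CEOPQZ: COPQZ={T} ∪ E={G} → {G,T} (+1)
site 4, node CP: C={G} ∪ P={C} → {C,G} (+1)
site 4, node COP: CP={C,G} ∩ O={G} → {G} (+0)
site 4, node QZ: Q={C} ∪ Z={G} → {C,G} (+1)
site 4, node COPQZ: COP={G} ∩ QZ={C,G} → {G} (+0)
site 4, node CEOPQZ: COPQZ={G} ∪ E={T} → {G,T} (+1)
per-site changes: [3, 3, 4, 3, 3]; total = 16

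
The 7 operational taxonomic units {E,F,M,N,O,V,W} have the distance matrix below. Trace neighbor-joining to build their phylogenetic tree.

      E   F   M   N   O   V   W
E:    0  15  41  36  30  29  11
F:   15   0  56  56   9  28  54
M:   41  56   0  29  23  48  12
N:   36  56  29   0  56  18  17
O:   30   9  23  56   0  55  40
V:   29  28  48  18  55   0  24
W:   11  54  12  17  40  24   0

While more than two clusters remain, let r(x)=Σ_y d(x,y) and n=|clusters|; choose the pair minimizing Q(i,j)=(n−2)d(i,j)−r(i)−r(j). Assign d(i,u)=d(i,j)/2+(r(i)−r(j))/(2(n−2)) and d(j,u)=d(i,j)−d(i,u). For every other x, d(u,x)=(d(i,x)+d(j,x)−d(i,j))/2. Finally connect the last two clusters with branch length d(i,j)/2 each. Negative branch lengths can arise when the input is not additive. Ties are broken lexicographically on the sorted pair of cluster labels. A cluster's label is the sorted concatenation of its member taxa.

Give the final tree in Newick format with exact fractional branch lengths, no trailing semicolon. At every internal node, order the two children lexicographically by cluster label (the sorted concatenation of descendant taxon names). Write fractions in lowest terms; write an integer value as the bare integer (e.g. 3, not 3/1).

iteration 1: select F,O (d=9, Q=-386); attach at lengths (5, 4); label the merged cluster FO
  updated: d(E,FO)=18, d(FO,M)=35, d(FO,N)=103/2, d(FO,V)=37, d(FO,W)=85/2
iteration 2: select E,FO (d=18, Q=-247); attach at lengths (23/8, 121/8); label the merged cluster EFO
  updated: d(EFO,M)=29, d(EFO,N)=139/4, d(EFO,V)=24, d(EFO,W)=71/4
iteration 3: select N,V (d=18, Q=-635/4); attach at lengths (155/24, 277/24); label the merged cluster NV
  updated: d(EFO,NV)=163/8, d(M,NV)=59/2, d(NV,W)=23/2
iteration 4: select EFO,NV (d=163/8, Q=-351/4); attach at lengths (93/8, 35/4); label the merged cluster EFNOV
  updated: d(EFNOV,M)=305/16, d(EFNOV,W)=71/16
iteration 5: select EFNOV,M (d=305/16, Q=-71/2); attach at lengths (23/4, 213/16); label the merged cluster EFMNOV
  updated: d(EFMNOV,W)=-21/16
iteration 6: select EFMNOV,W (d=-21/16); attach at lengths (-21/32, -21/32); label the merged cluster EFMNOVW
final tree: ((((E:23/8,(F:5,O:4):121/8):93/8,(N:155/24,V:277/24):35/4):23/4,M:213/16):-21/32,W:-21/32)
total length: 665/8

((((E:23/8,(F:5,O:4):121/8):93/8,(N:155/24,V:277/24):35/4):23/4,M:213/16):-21/32,W:-21/32)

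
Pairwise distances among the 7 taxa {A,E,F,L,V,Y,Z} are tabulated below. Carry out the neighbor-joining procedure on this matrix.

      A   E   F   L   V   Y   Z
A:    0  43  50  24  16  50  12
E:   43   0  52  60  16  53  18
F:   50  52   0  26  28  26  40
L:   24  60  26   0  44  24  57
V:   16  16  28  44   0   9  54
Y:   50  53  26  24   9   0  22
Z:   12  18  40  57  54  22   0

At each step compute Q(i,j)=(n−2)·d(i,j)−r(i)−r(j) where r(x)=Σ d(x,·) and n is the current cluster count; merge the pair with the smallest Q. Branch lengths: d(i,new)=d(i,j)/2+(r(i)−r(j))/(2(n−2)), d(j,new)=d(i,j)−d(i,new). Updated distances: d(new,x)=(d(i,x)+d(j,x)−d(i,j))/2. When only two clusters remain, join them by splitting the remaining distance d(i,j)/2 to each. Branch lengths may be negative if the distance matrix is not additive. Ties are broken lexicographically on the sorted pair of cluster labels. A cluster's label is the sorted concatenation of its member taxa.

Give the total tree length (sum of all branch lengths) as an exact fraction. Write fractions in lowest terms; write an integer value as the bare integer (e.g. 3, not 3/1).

1. join E+Z (d=18, Q=-355) ⇒ EZ; edges |E|=129/10, |Z|=51/10
  updated: d(A,EZ)=37/2, d(EZ,F)=37, d(EZ,L)=99/2, d(EZ,V)=26, d(EZ,Y)=57/2
2. join A+EZ (d=37/2, Q=-244) ⇒ AEZ; edges |A|=73/8, |EZ|=75/8
  updated: d(AEZ,F)=137/4, d(AEZ,L)=55/2, d(AEZ,V)=47/4, d(AEZ,Y)=30
3. join AEZ+V (d=47/4, Q=-161) ⇒ AEVZ; edges |AEZ|=23/3, |V|=49/12
  updated: d(AEVZ,F)=101/4, d(AEVZ,L)=239/8, d(AEVZ,Y)=109/8
4. join AEVZ+Y (d=109/8, Q=-841/8) ⇒ AEVYZ; edges |AEVZ|=259/32, |Y|=177/32
  updated: d(AEVYZ,F)=301/16, d(AEVYZ,L)=161/8
5. join AEVYZ+F (d=301/16, Q=-1039/16) ⇒ AEFVYZ; edges |AEVYZ|=207/32, |F|=395/32
  updated: d(AEFVYZ,L)=437/32
6. join AEFVYZ+L (d=437/32) ⇒ AEFLVYZ; edges |AEFVYZ|=437/64, |L|=437/64
final tree: (((((A:73/8,(E:129/10,Z:51/10):75/8):23/3,V:49/12):259/32,Y:177/32):207/32,F:395/32):437/64,L:437/64)
total length: 3019/32

3019/32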